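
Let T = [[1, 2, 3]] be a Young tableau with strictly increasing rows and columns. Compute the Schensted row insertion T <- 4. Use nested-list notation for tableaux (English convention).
[[1, 2, 3, 4]]

4 is larger than every entry of row 1, so it is appended to row 1. The new tableau is [[1, 2, 3, 4]].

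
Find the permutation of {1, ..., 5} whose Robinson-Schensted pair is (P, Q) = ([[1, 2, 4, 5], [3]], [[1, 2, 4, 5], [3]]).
1 3 2 4 5

Reverse the RSK construction: for i from n down to 1, find the cell of Q containing i, remove the entry at that cell from P, and reverse-bump it up through P; the value ejected from row 1 is w(i).

Step i=5: Q has 5 at row 1, column 4; remove that cell from P, ejecting 5. So w(5) = 5. P is now [[1, 2, 4], [3]].
Step i=4: Q has 4 at row 1, column 3; remove that cell from P, ejecting 4. So w(4) = 4. P is now [[1, 2], [3]].
Step i=3: Q has 3 at row 2, column 1; remove 3 from row 2 of P and reverse-bump: 3 enters row 1 and ejects 2. So w(3) = 2. P is now [[1, 3]].
Step i=2: Q has 2 at row 1, column 2; remove that cell from P, ejecting 3. So w(2) = 3. P is now [[1]].
Step i=1: Q has 1 at row 1, column 1; remove that cell from P, ejecting 1. So w(1) = 1. P is now [].

So w = 1 3 2 4 5.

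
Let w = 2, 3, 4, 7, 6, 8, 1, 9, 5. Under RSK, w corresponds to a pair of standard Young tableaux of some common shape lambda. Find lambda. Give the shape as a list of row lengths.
Row-insert each entry into an empty tableau.

After inserting 2: P = [[2]].
After inserting 3: P = [[2, 3]].
After inserting 4: P = [[2, 3, 4]].
After inserting 7: P = [[2, 3, 4, 7]].
After inserting 6: P = [[2, 3, 4, 6], [7]].
After inserting 8: P = [[2, 3, 4, 6, 8], [7]].
After inserting 1: P = [[1, 3, 4, 6, 8], [2], [7]].
After inserting 9: P = [[1, 3, 4, 6, 8, 9], [2], [7]].
After inserting 5: P = [[1, 3, 4, 5, 8, 9], [2, 6], [7]].

The final insertion tableau P = [[1, 3, 4, 5, 8, 9], [2, 6], [7]] has shape [6, 2, 1].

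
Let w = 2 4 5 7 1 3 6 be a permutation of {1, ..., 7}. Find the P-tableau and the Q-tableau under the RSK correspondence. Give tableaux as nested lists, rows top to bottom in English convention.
P = [[1, 3, 5, 6], [2, 4, 7]], Q = [[1, 2, 3, 4], [5, 6, 7]]

Insert each entry of the permutation into P by Schensted row insertion, recording in Q the position of each new cell.

After inserting 2: P = [[2]].
After inserting 4: P = [[2, 4]].
After inserting 5: P = [[2, 4, 5]].
After inserting 7: P = [[2, 4, 5, 7]].
After inserting 1: P = [[1, 4, 5, 7], [2]].
After inserting 3: P = [[1, 3, 5, 7], [2, 4]].
After inserting 6: P = [[1, 3, 5, 6], [2, 4, 7]].

So P = [[1, 3, 5, 6], [2, 4, 7]], Q = [[1, 2, 3, 4], [5, 6, 7]].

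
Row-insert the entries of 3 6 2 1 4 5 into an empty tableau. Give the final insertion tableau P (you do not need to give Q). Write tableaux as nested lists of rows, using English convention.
P = [[1, 4, 5], [2, 6], [3]]

Insert 3: appended to row 1. P = [[3]].
Insert 6: appended to row 1. P = [[3, 6]].
Insert 2: 2 bumps 3 from row 1; 3 starts row 2. P = [[2, 6], [3]].
Insert 1: 1 bumps 2 from row 1; 2 bumps 3 from row 2; 3 starts row 3. P = [[1, 6], [2], [3]].
Insert 4: 4 bumps 6 from row 1; 6 appends to row 2. P = [[1, 4], [2, 6], [3]].
Insert 5: appended to row 1. P = [[1, 4, 5], [2, 6], [3]].

So P = [[1, 4, 5], [2, 6], [3]].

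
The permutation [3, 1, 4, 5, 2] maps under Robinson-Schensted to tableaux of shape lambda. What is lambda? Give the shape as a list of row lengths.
Row-insert each entry into an empty tableau.

After inserting 3: P = [[3]].
After inserting 1: P = [[1], [3]].
After inserting 4: P = [[1, 4], [3]].
After inserting 5: P = [[1, 4, 5], [3]].
After inserting 2: P = [[1, 2, 5], [3, 4]].

The final insertion tableau P = [[1, 2, 5], [3, 4]] has shape [3, 2].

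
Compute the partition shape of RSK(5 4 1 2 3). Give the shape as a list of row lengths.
RSK row insertion gives P = [[1, 2, 3], [4], [5]], which has shape [3, 1, 1].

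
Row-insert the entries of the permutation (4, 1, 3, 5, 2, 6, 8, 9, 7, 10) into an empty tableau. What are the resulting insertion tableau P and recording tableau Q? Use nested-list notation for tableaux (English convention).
Insert each entry of the permutation into P by Schensted row insertion, recording in Q the position of each new cell.

Insert 4: appended to row 1. P = [[4]], Q = [[1]].
Insert 1: 1 bumps 4 from row 1; 4 starts row 2. P = [[1], [4]], Q = [[1], [2]].
Insert 3: appended to row 1. P = [[1, 3], [4]], Q = [[1, 3], [2]].
Insert 5: appended to row 1. P = [[1, 3, 5], [4]], Q = [[1, 3, 4], [2]].
Insert 2: 2 bumps 3 from row 1; 3 bumps 4 from row 2; 4 starts row 3. P = [[1, 2, 5], [3], [4]], Q = [[1, 3, 4], [2], [5]].
Insert 6: appended to row 1. P = [[1, 2, 5, 6], [3], [4]], Q = [[1, 3, 4, 6], [2], [5]].
Insert 8: appended to row 1. P = [[1, 2, 5, 6, 8], [3], [4]], Q = [[1, 3, 4, 6, 7], [2], [5]].
Insert 9: appended to row 1. P = [[1, 2, 5, 6, 8, 9], [3], [4]], Q = [[1, 3, 4, 6, 7, 8], [2], [5]].
Insert 7: 7 bumps 8 from row 1; 8 appends to row 2. P = [[1, 2, 5, 6, 7, 9], [3, 8], [4]], Q = [[1, 3, 4, 6, 7, 8], [2, 9], [5]].
Insert 10: appended to row 1. P = [[1, 2, 5, 6, 7, 9, 10], [3, 8], [4]], Q = [[1, 3, 4, 6, 7, 8, 10], [2, 9], [5]].

So P = [[1, 2, 5, 6, 7, 9, 10], [3, 8], [4]], Q = [[1, 3, 4, 6, 7, 8, 10], [2, 9], [5]].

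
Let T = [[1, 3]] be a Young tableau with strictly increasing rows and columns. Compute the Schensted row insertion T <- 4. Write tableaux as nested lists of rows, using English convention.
4 is larger than every entry of row 1, so it is appended to row 1. The new tableau is [[1, 3, 4]].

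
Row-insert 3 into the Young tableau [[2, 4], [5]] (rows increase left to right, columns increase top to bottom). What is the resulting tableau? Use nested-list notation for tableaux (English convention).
[[2, 3], [4], [5]]

In row 1, 3 replaces 4 (the leftmost entry greater than 3); 4 is bumped to row 2. In row 2, 4 replaces 5 (the leftmost entry greater than 4); 5 is bumped to row 3. 5 starts a new row 3. The new tableau is [[2, 3], [4], [5]].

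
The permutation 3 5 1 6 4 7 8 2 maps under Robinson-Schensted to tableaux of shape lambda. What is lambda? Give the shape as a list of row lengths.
[5, 2, 1]

Row-insert each entry into an empty tableau.

After inserting 3: P = [[3]].
After inserting 5: P = [[3, 5]].
After inserting 1: P = [[1, 5], [3]].
After inserting 6: P = [[1, 5, 6], [3]].
After inserting 4: P = [[1, 4, 6], [3, 5]].
After inserting 7: P = [[1, 4, 6, 7], [3, 5]].
After inserting 8: P = [[1, 4, 6, 7, 8], [3, 5]].
After inserting 2: P = [[1, 2, 6, 7, 8], [3, 4], [5]].

The final insertion tableau P = [[1, 2, 6, 7, 8], [3, 4], [5]] has shape [5, 2, 1].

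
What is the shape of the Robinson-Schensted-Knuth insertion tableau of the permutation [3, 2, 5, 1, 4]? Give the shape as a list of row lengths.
RSK row insertion gives P = [[1, 4], [2, 5], [3]], which has shape [2, 2, 1].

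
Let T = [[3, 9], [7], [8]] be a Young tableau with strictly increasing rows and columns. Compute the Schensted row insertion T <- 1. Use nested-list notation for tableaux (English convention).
In row 1, 1 replaces 3 (the leftmost entry greater than 1); 3 is bumped to row 2. In row 2, 3 replaces 7 (the leftmost entry greater than 3); 7 is bumped to row 3. In row 3, 7 replaces 8 (the leftmost entry greater than 7); 8 is bumped to row 4. 8 starts a new row 4. The new tableau is [[1, 9], [3], [7], [8]].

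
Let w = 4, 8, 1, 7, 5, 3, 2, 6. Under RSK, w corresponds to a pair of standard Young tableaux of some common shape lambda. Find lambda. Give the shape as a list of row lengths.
Row-insert each entry into an empty tableau.

After inserting 4: P = [[4]].
After inserting 8: P = [[4, 8]].
After inserting 1: P = [[1, 8], [4]].
After inserting 7: P = [[1, 7], [4, 8]].
After inserting 5: P = [[1, 5], [4, 7], [8]].
After inserting 3: P = [[1, 3], [4, 5], [7], [8]].
After inserting 2: P = [[1, 2], [3, 5], [4], [7], [8]].
After inserting 6: P = [[1, 2, 6], [3, 5], [4], [7], [8]].

The final insertion tableau P = [[1, 2, 6], [3, 5], [4], [7], [8]] has shape [3, 2, 1, 1, 1].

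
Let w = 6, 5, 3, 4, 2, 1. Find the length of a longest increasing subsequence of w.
2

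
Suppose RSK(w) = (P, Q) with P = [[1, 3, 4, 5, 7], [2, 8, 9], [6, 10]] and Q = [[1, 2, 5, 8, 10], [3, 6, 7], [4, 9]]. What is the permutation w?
6 8 2 1 10 3 4 9 5 7

Reverse the RSK construction: for i from n down to 1, find the cell of Q containing i, remove the entry at that cell from P, and reverse-bump it up through P; the value ejected from row 1 is w(i).

Step i=10: Q has 10 at row 1, column 5; remove that cell from P, ejecting 7. So w(10) = 7. P is now [[1, 3, 4, 5], [2, 8, 9], [6, 10]].
Step i=9: Q has 9 at row 3, column 2; remove 10 from row 3 of P and reverse-bump: 10 enters row 2 and ejects 9; 9 enters row 1 and ejects 5. So w(9) = 5. P is now [[1, 3, 4, 9], [2, 8, 10], [6]].
Step i=8: Q has 8 at row 1, column 4; remove that cell from P, ejecting 9. So w(8) = 9. P is now [[1, 3, 4], [2, 8, 10], [6]].
Step i=7: Q has 7 at row 2, column 3; remove 10 from row 2 of P and reverse-bump: 10 enters row 1 and ejects 4. So w(7) = 4. P is now [[1, 3, 10], [2, 8], [6]].
Step i=6: Q has 6 at row 2, column 2; remove 8 from row 2 of P and reverse-bump: 8 enters row 1 and ejects 3. So w(6) = 3. P is now [[1, 8, 10], [2], [6]].
Step i=5: Q has 5 at row 1, column 3; remove that cell from P, ejecting 10. So w(5) = 10. P is now [[1, 8], [2], [6]].
Step i=4: Q has 4 at row 3, column 1; remove 6 from row 3 of P and reverse-bump: 6 enters row 2 and ejects 2; 2 enters row 1 and ejects 1. So w(4) = 1. P is now [[2, 8], [6]].
Step i=3: Q has 3 at row 2, column 1; remove 6 from row 2 of P and reverse-bump: 6 enters row 1 and ejects 2. So w(3) = 2. P is now [[6, 8]].
Step i=2: Q has 2 at row 1, column 2; remove that cell from P, ejecting 8. So w(2) = 8. P is now [[6]].
Step i=1: Q has 1 at row 1, column 1; remove that cell from P, ejecting 6. So w(1) = 6. P is now [].

So w = 6 8 2 1 10 3 4 9 5 7.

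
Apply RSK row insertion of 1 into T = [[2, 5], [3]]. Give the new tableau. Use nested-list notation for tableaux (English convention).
[[1, 5], [2], [3]]

In row 1, 1 replaces 2 (the leftmost entry greater than 1); 2 is bumped to row 2. In row 2, 2 replaces 3 (the leftmost entry greater than 2); 3 is bumped to row 3. 3 starts a new row 3. The new tableau is [[1, 5], [2], [3]].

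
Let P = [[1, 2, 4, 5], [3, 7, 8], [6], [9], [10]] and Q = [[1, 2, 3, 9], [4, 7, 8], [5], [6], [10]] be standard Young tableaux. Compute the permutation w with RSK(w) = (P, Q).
6 7 10 9 8 1 3 4 5 2

Reverse the RSK construction: for i from n down to 1, find the cell of Q containing i, remove the entry at that cell from P, and reverse-bump it up through P; the value ejected from row 1 is w(i).

Step i=10: Q has 10 at row 5, column 1; remove 10 from row 5 of P and reverse-bump: 10 enters row 4 and ejects 9; 9 enters row 3 and ejects 6; 6 enters row 2 and ejects 3; 3 enters row 1 and ejects 2. So w(10) = 2. P is now [[1, 3, 4, 5], [6, 7, 8], [9], [10]].
Step i=9: Q has 9 at row 1, column 4; remove that cell from P, ejecting 5. So w(9) = 5. P is now [[1, 3, 4], [6, 7, 8], [9], [10]].
Step i=8: Q has 8 at row 2, column 3; remove 8 from row 2 of P and reverse-bump: 8 enters row 1 and ejects 4. So w(8) = 4. P is now [[1, 3, 8], [6, 7], [9], [10]].
Step i=7: Q has 7 at row 2, column 2; remove 7 from row 2 of P and reverse-bump: 7 enters row 1 and ejects 3. So w(7) = 3. P is now [[1, 7, 8], [6], [9], [10]].
Step i=6: Q has 6 at row 4, column 1; remove 10 from row 4 of P and reverse-bump: 10 enters row 3 and ejects 9; 9 enters row 2 and ejects 6; 6 enters row 1 and ejects 1. So w(6) = 1. P is now [[6, 7, 8], [9], [10]].
Step i=5: Q has 5 at row 3, column 1; remove 10 from row 3 of P and reverse-bump: 10 enters row 2 and ejects 9; 9 enters row 1 and ejects 8. So w(5) = 8. P is now [[6, 7, 9], [10]].
Step i=4: Q has 4 at row 2, column 1; remove 10 from row 2 of P and reverse-bump: 10 enters row 1 and ejects 9. So w(4) = 9. P is now [[6, 7, 10]].
Step i=3: Q has 3 at row 1, column 3; remove that cell from P, ejecting 10. So w(3) = 10. P is now [[6, 7]].
Step i=2: Q has 2 at row 1, column 2; remove that cell from P, ejecting 7. So w(2) = 7. P is now [[6]].
Step i=1: Q has 1 at row 1, column 1; remove that cell from P, ejecting 6. So w(1) = 6. P is now [].

So w = 6 7 10 9 8 1 3 4 5 2.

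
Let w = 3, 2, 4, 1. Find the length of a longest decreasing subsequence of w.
3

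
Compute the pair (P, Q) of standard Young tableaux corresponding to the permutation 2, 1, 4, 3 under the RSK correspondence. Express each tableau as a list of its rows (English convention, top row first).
Insert each entry of the permutation into P by Schensted row insertion, recording in Q the position of each new cell.

Insert 2: appended to row 1. P = [[2]].
Insert 1: 1 bumps 2 from row 1; 2 starts row 2. P = [[1], [2]].
Insert 4: appended to row 1. P = [[1, 4], [2]].
Insert 3: 3 bumps 4 from row 1; 4 appends to row 2. P = [[1, 3], [2, 4]].

So P = [[1, 3], [2, 4]], Q = [[1, 3], [2, 4]].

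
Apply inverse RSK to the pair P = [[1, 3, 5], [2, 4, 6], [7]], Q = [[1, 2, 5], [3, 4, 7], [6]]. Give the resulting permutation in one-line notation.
Reverse the RSK construction: for i from n down to 1, find the cell of Q containing i, remove the entry at that cell from P, and reverse-bump it up through P; the value ejected from row 1 is w(i).

Step i=7: Q has 7 at row 2, column 3; remove 6 from row 2 of P and reverse-bump: 6 enters row 1 and ejects 5. So w(7) = 5. P is now [[1, 3, 6], [2, 4], [7]].
Step i=6: Q has 6 at row 3, column 1; remove 7 from row 3 of P and reverse-bump: 7 enters row 2 and ejects 4; 4 enters row 1 and ejects 3. So w(6) = 3. P is now [[1, 4, 6], [2, 7]].
Step i=5: Q has 5 at row 1, column 3; remove that cell from P, ejecting 6. So w(5) = 6. P is now [[1, 4], [2, 7]].
Step i=4: Q has 4 at row 2, column 2; remove 7 from row 2 of P and reverse-bump: 7 enters row 1 and ejects 4. So w(4) = 4. P is now [[1, 7], [2]].
Step i=3: Q has 3 at row 2, column 1; remove 2 from row 2 of P and reverse-bump: 2 enters row 1 and ejects 1. So w(3) = 1. P is now [[2, 7]].
Step i=2: Q has 2 at row 1, column 2; remove that cell from P, ejecting 7. So w(2) = 7. P is now [[2]].
Step i=1: Q has 1 at row 1, column 1; remove that cell from P, ejecting 2. So w(1) = 2. P is now [].

So w = 2 7 1 4 6 3 5.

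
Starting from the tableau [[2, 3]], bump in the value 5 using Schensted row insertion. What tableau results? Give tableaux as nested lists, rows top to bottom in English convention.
[[2, 3, 5]]

5 is larger than every entry of row 1, so it is appended to row 1. The new tableau is [[2, 3, 5]].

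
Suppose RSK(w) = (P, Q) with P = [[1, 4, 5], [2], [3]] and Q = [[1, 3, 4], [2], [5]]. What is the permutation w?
Reverse the RSK construction: for i from n down to 1, find the cell of Q containing i, remove the entry at that cell from P, and reverse-bump it up through P; the value ejected from row 1 is w(i).

Step i=5: Q has 5 at row 3, column 1; remove 3 from row 3 of P and reverse-bump: 3 enters row 2 and ejects 2; 2 enters row 1 and ejects 1. So w(5) = 1. P is now [[2, 4, 5], [3]].
Step i=4: Q has 4 at row 1, column 3; remove that cell from P, ejecting 5. So w(4) = 5. P is now [[2, 4], [3]].
Step i=3: Q has 3 at row 1, column 2; remove that cell from P, ejecting 4. So w(3) = 4. P is now [[2], [3]].
Step i=2: Q has 2 at row 2, column 1; remove 3 from row 2 of P and reverse-bump: 3 enters row 1 and ejects 2. So w(2) = 2. P is now [[3]].
Step i=1: Q has 1 at row 1, column 1; remove that cell from P, ejecting 3. So w(1) = 3. P is now [].

So w = 3 2 4 5 1.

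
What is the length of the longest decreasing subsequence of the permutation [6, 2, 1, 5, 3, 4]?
3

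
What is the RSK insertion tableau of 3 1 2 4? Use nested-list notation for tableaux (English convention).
Insert 3: appended to row 1. P = [[3]].
Insert 1: 1 bumps 3 from row 1; 3 starts row 2. P = [[1], [3]].
Insert 2: appended to row 1. P = [[1, 2], [3]].
Insert 4: appended to row 1. P = [[1, 2, 4], [3]].

So P = [[1, 2, 4], [3]].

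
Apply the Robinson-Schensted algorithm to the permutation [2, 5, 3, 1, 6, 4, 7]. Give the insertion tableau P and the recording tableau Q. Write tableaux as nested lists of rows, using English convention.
P = [[1, 3, 4, 7], [2, 6], [5]], Q = [[1, 2, 5, 7], [3, 6], [4]]

Insert each entry of the permutation into P by Schensted row insertion, recording in Q the position of each new cell.

Insert 2: appended to row 1. P = [[2]].
Insert 5: appended to row 1. P = [[2, 5]].
Insert 3: 3 bumps 5 from row 1; 5 starts row 2. P = [[2, 3], [5]].
Insert 1: 1 bumps 2 from row 1; 2 bumps 5 from row 2; 5 starts row 3. P = [[1, 3], [2], [5]].
Insert 6: appended to row 1. P = [[1, 3, 6], [2], [5]].
Insert 4: 4 bumps 6 from row 1; 6 appends to row 2. P = [[1, 3, 4], [2, 6], [5]].
Insert 7: appended to row 1. P = [[1, 3, 4, 7], [2, 6], [5]].

So P = [[1, 3, 4, 7], [2, 6], [5]], Q = [[1, 2, 5, 7], [3, 6], [4]].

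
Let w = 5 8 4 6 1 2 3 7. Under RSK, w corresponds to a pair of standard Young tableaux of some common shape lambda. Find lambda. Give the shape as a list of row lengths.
[4, 2, 2]

Row-insert each entry into an empty tableau.

After inserting 5: P = [[5]].
After inserting 8: P = [[5, 8]].
After inserting 4: P = [[4, 8], [5]].
After inserting 6: P = [[4, 6], [5, 8]].
After inserting 1: P = [[1, 6], [4, 8], [5]].
After inserting 2: P = [[1, 2], [4, 6], [5, 8]].
After inserting 3: P = [[1, 2, 3], [4, 6], [5, 8]].
After inserting 7: P = [[1, 2, 3, 7], [4, 6], [5, 8]].

The final insertion tableau P = [[1, 2, 3, 7], [4, 6], [5, 8]] has shape [4, 2, 2].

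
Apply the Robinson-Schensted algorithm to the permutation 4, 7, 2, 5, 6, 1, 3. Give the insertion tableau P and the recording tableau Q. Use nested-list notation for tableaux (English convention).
P = [[1, 3, 6], [2, 5], [4, 7]], Q = [[1, 2, 5], [3, 4], [6, 7]]

Insert each entry of the permutation into P by Schensted row insertion, recording in Q the position of each new cell.

After inserting 4: P = [[4]].
After inserting 7: P = [[4, 7]].
After inserting 2: P = [[2, 7], [4]].
After inserting 5: P = [[2, 5], [4, 7]].
After inserting 6: P = [[2, 5, 6], [4, 7]].
After inserting 1: P = [[1, 5, 6], [2, 7], [4]].
After inserting 3: P = [[1, 3, 6], [2, 5], [4, 7]].

So P = [[1, 3, 6], [2, 5], [4, 7]], Q = [[1, 2, 5], [3, 4], [6, 7]].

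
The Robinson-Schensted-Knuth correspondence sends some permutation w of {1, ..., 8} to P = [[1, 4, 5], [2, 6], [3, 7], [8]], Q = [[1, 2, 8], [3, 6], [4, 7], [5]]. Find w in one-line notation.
Reverse the RSK construction: for i from n down to 1, find the cell of Q containing i, remove the entry at that cell from P, and reverse-bump it up through P; the value ejected from row 1 is w(i).

Step i=8: Q has 8 at row 1, column 3; remove that cell from P, ejecting 5. So w(8) = 5. P is now [[1, 4], [2, 6], [3, 7], [8]].
Step i=7: Q has 7 at row 3, column 2; remove 7 from row 3 of P and reverse-bump: 7 enters row 2 and ejects 6; 6 enters row 1 and ejects 4. So w(7) = 4. P is now [[1, 6], [2, 7], [3], [8]].
Step i=6: Q has 6 at row 2, column 2; remove 7 from row 2 of P and reverse-bump: 7 enters row 1 and ejects 6. So w(6) = 6. P is now [[1, 7], [2], [3], [8]].
Step i=5: Q has 5 at row 4, column 1; remove 8 from row 4 of P and reverse-bump: 8 enters row 3 and ejects 3; 3 enters row 2 and ejects 2; 2 enters row 1 and ejects 1. So w(5) = 1. P is now [[2, 7], [3], [8]].
Step i=4: Q has 4 at row 3, column 1; remove 8 from row 3 of P and reverse-bump: 8 enters row 2 and ejects 3; 3 enters row 1 and ejects 2. So w(4) = 2. P is now [[3, 7], [8]].
Step i=3: Q has 3 at row 2, column 1; remove 8 from row 2 of P and reverse-bump: 8 enters row 1 and ejects 7. So w(3) = 7. P is now [[3, 8]].
Step i=2: Q has 2 at row 1, column 2; remove that cell from P, ejecting 8. So w(2) = 8. P is now [[3]].
Step i=1: Q has 1 at row 1, column 1; remove that cell from P, ejecting 3. So w(1) = 3. P is now [].

So w = 3 8 7 2 1 6 4 5.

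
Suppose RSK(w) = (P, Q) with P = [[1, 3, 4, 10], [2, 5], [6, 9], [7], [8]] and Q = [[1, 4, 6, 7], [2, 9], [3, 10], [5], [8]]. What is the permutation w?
Reverse RSK: for i = n, n-1, ..., 1, locate i in Q, remove the corresponding corner cell from P, and reverse-bump its entry up through P; the value ejected from row 1 is w(i).

So w = 8 7 2 6 3 9 10 1 5 4.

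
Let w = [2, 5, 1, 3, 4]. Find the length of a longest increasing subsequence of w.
3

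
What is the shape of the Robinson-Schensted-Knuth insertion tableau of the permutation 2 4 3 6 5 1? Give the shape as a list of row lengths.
[3, 2, 1]

RSK row insertion gives P = [[1, 3, 5], [2, 6], [4]], which has shape [3, 2, 1].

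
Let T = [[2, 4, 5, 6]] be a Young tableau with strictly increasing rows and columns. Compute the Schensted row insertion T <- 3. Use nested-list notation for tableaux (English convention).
In row 1, 3 replaces 4 (the leftmost entry greater than 3); 4 is bumped to row 2. 4 starts a new row 2. The new tableau is [[2, 3, 5, 6], [4]].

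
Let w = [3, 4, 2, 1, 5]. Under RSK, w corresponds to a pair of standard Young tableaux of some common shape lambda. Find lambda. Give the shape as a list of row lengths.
[3, 1, 1]

Row-insert each entry into an empty tableau.

After inserting 3: P = [[3]].
After inserting 4: P = [[3, 4]].
After inserting 2: P = [[2, 4], [3]].
After inserting 1: P = [[1, 4], [2], [3]].
After inserting 5: P = [[1, 4, 5], [2], [3]].

The final insertion tableau P = [[1, 4, 5], [2], [3]] has shape [3, 1, 1].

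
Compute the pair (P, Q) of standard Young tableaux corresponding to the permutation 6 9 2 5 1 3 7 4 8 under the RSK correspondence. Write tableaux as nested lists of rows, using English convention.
P = [[1, 3, 4, 8], [2, 5, 7], [6, 9]], Q = [[1, 2, 7, 9], [3, 4, 8], [5, 6]]

Insert each entry of the permutation into P by Schensted row insertion, recording in Q the position of each new cell.

Insert 6: appended to row 1. P = [[6]], Q = [[1]].
Insert 9: appended to row 1. P = [[6, 9]], Q = [[1, 2]].
Insert 2: 2 bumps 6 from row 1; 6 starts row 2. P = [[2, 9], [6]], Q = [[1, 2], [3]].
Insert 5: 5 bumps 9 from row 1; 9 appends to row 2. P = [[2, 5], [6, 9]], Q = [[1, 2], [3, 4]].
Insert 1: 1 bumps 2 from row 1; 2 bumps 6 from row 2; 6 starts row 3. P = [[1, 5], [2, 9], [6]], Q = [[1, 2], [3, 4], [5]].
Insert 3: 3 bumps 5 from row 1; 5 bumps 9 from row 2; 9 appends to row 3. P = [[1, 3], [2, 5], [6, 9]], Q = [[1, 2], [3, 4], [5, 6]].
Insert 7: appended to row 1. P = [[1, 3, 7], [2, 5], [6, 9]], Q = [[1, 2, 7], [3, 4], [5, 6]].
Insert 4: 4 bumps 7 from row 1; 7 appends to row 2. P = [[1, 3, 4], [2, 5, 7], [6, 9]], Q = [[1, 2, 7], [3, 4, 8], [5, 6]].
Insert 8: appended to row 1. P = [[1, 3, 4, 8], [2, 5, 7], [6, 9]], Q = [[1, 2, 7, 9], [3, 4, 8], [5, 6]].

So P = [[1, 3, 4, 8], [2, 5, 7], [6, 9]], Q = [[1, 2, 7, 9], [3, 4, 8], [5, 6]].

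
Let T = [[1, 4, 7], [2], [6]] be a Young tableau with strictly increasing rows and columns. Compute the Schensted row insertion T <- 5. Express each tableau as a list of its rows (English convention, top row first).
[[1, 4, 5], [2, 7], [6]]

In row 1, 5 replaces 7 (the leftmost entry greater than 5); 7 is bumped to row 2. 7 is appended to row 2. The new tableau is [[1, 4, 5], [2, 7], [6]].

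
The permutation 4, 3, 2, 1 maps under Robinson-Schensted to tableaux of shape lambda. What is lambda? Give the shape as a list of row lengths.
Row-insert each entry into an empty tableau.

After inserting 4: P = [[4]].
After inserting 3: P = [[3], [4]].
After inserting 2: P = [[2], [3], [4]].
After inserting 1: P = [[1], [2], [3], [4]].

The final insertion tableau P = [[1], [2], [3], [4]] has shape [1, 1, 1, 1].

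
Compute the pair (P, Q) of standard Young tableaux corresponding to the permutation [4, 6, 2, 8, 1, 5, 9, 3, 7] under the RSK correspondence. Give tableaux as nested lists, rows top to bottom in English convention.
Insert each entry of the permutation into P by Schensted row insertion, recording in Q the position of each new cell.

Insert 4: appended to row 1. P = [[4]].
Insert 6: appended to row 1. P = [[4, 6]].
Insert 2: 2 bumps 4 from row 1; 4 starts row 2. P = [[2, 6], [4]].
Insert 8: appended to row 1. P = [[2, 6, 8], [4]].
Insert 1: 1 bumps 2 from row 1; 2 bumps 4 from row 2; 4 starts row 3. P = [[1, 6, 8], [2], [4]].
Insert 5: 5 bumps 6 from row 1; 6 appends to row 2. P = [[1, 5, 8], [2, 6], [4]].
Insert 9: appended to row 1. P = [[1, 5, 8, 9], [2, 6], [4]].
Insert 3: 3 bumps 5 from row 1; 5 bumps 6 from row 2; 6 appends to row 3. P = [[1, 3, 8, 9], [2, 5], [4, 6]].
Insert 7: 7 bumps 8 from row 1; 8 appends to row 2. P = [[1, 3, 7, 9], [2, 5, 8], [4, 6]].

So P = [[1, 3, 7, 9], [2, 5, 8], [4, 6]], Q = [[1, 2, 4, 7], [3, 6, 9], [5, 8]].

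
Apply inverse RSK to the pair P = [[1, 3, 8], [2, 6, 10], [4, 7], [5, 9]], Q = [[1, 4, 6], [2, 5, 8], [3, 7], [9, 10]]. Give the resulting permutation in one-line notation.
Reverse the RSK construction: for i from n down to 1, find the cell of Q containing i, remove the entry at that cell from P, and reverse-bump it up through P; the value ejected from row 1 is w(i).

Step i=10: Q has 10 at row 4, column 2; remove 9 from row 4 of P and reverse-bump: 9 enters row 3 and ejects 7; 7 enters row 2 and ejects 6; 6 enters row 1 and ejects 3. So w(10) = 3. P is now [[1, 6, 8], [2, 7, 10], [4, 9], [5]].
Step i=9: Q has 9 at row 4, column 1; remove 5 from row 4 of P and reverse-bump: 5 enters row 3 and ejects 4; 4 enters row 2 and ejects 2; 2 enters row 1 and ejects 1. So w(9) = 1. P is now [[2, 6, 8], [4, 7, 10], [5, 9]].
Step i=8: Q has 8 at row 2, column 3; remove 10 from row 2 of P and reverse-bump: 10 enters row 1 and ejects 8. So w(8) = 8. P is now [[2, 6, 10], [4, 7], [5, 9]].
Step i=7: Q has 7 at row 3, column 2; remove 9 from row 3 of P and reverse-bump: 9 enters row 2 and ejects 7; 7 enters row 1 and ejects 6. So w(7) = 6. P is now [[2, 7, 10], [4, 9], [5]].
Step i=6: Q has 6 at row 1, column 3; remove that cell from P, ejecting 10. So w(6) = 10. P is now [[2, 7], [4, 9], [5]].
Step i=5: Q has 5 at row 2, column 2; remove 9 from row 2 of P and reverse-bump: 9 enters row 1 and ejects 7. So w(5) = 7. P is now [[2, 9], [4], [5]].
Step i=4: Q has 4 at row 1, column 2; remove that cell from P, ejecting 9. So w(4) = 9. P is now [[2], [4], [5]].
Step i=3: Q has 3 at row 3, column 1; remove 5 from row 3 of P and reverse-bump: 5 enters row 2 and ejects 4; 4 enters row 1 and ejects 2. So w(3) = 2. P is now [[4], [5]].
Step i=2: Q has 2 at row 2, column 1; remove 5 from row 2 of P and reverse-bump: 5 enters row 1 and ejects 4. So w(2) = 4. P is now [[5]].
Step i=1: Q has 1 at row 1, column 1; remove that cell from P, ejecting 5. So w(1) = 5. P is now [].

So w = 5 4 2 9 7 10 6 8 1 3.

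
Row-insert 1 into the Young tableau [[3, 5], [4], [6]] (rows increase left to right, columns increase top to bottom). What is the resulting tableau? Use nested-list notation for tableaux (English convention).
[[1, 5], [3], [4], [6]]

In row 1, 1 replaces 3 (the leftmost entry greater than 1); 3 is bumped to row 2. In row 2, 3 replaces 4 (the leftmost entry greater than 3); 4 is bumped to row 3. In row 3, 4 replaces 6 (the leftmost entry greater than 4); 6 is bumped to row 4. 6 starts a new row 4. The new tableau is [[1, 5], [3], [4], [6]].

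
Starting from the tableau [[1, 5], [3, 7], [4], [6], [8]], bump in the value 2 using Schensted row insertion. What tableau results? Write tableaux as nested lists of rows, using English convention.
In row 1, 2 replaces 5 (the leftmost entry greater than 2); 5 is bumped to row 2. In row 2, 5 replaces 7 (the leftmost entry greater than 5); 7 is bumped to row 3. 7 is appended to row 3. The new tableau is [[1, 2], [3, 5], [4, 7], [6], [8]].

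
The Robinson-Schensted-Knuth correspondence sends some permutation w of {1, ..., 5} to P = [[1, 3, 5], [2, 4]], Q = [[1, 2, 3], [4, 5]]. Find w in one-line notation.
Reverse the RSK construction: for i from n down to 1, find the cell of Q containing i, remove the entry at that cell from P, and reverse-bump it up through P; the value ejected from row 1 is w(i).

Step i=5: Q has 5 at row 2, column 2; remove 4 from row 2 of P and reverse-bump: 4 enters row 1 and ejects 3. So w(5) = 3. P is now [[1, 4, 5], [2]].
Step i=4: Q has 4 at row 2, column 1; remove 2 from row 2 of P and reverse-bump: 2 enters row 1 and ejects 1. So w(4) = 1. P is now [[2, 4, 5]].
Step i=3: Q has 3 at row 1, column 3; remove that cell from P, ejecting 5. So w(3) = 5. P is now [[2, 4]].
Step i=2: Q has 2 at row 1, column 2; remove that cell from P, ejecting 4. So w(2) = 4. P is now [[2]].
Step i=1: Q has 1 at row 1, column 1; remove that cell from P, ejecting 2. So w(1) = 2. P is now [].

So w = 2 4 5 1 3.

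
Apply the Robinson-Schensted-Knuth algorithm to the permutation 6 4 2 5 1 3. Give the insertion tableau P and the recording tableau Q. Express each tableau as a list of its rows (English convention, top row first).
P = [[1, 3], [2, 5], [4], [6]], Q = [[1, 4], [2, 6], [3], [5]]

Insert each entry of the permutation into P by Schensted row insertion, recording in Q the position of each new cell.

Insert 6: appended to row 1. P = [[6]], Q = [[1]].
Insert 4: 4 bumps 6 from row 1; 6 starts row 2. P = [[4], [6]], Q = [[1], [2]].
Insert 2: 2 bumps 4 from row 1; 4 bumps 6 from row 2; 6 starts row 3. P = [[2], [4], [6]], Q = [[1], [2], [3]].
Insert 5: appended to row 1. P = [[2, 5], [4], [6]], Q = [[1, 4], [2], [3]].
Insert 1: 1 bumps 2 from row 1; 2 bumps 4 from row 2; 4 bumps 6 from row 3; 6 starts row 4. P = [[1, 5], [2], [4], [6]], Q = [[1, 4], [2], [3], [5]].
Insert 3: 3 bumps 5 from row 1; 5 appends to row 2. P = [[1, 3], [2, 5], [4], [6]], Q = [[1, 4], [2, 6], [3], [5]].

So P = [[1, 3], [2, 5], [4], [6]], Q = [[1, 4], [2, 6], [3], [5]].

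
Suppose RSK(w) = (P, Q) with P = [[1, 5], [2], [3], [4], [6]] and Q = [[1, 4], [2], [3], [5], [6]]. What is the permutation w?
6 4 3 5 2 1

Reverse the RSK construction: for i from n down to 1, find the cell of Q containing i, remove the entry at that cell from P, and reverse-bump it up through P; the value ejected from row 1 is w(i).

Step i=6: Q has 6 at row 5, column 1; remove 6 from row 5 of P and reverse-bump: 6 enters row 4 and ejects 4; 4 enters row 3 and ejects 3; 3 enters row 2 and ejects 2; 2 enters row 1 and ejects 1. So w(6) = 1. P is now [[2, 5], [3], [4], [6]].
Step i=5: Q has 5 at row 4, column 1; remove 6 from row 4 of P and reverse-bump: 6 enters row 3 and ejects 4; 4 enters row 2 and ejects 3; 3 enters row 1 and ejects 2. So w(5) = 2. P is now [[3, 5], [4], [6]].
Step i=4: Q has 4 at row 1, column 2; remove that cell from P, ejecting 5. So w(4) = 5. P is now [[3], [4], [6]].
Step i=3: Q has 3 at row 3, column 1; remove 6 from row 3 of P and reverse-bump: 6 enters row 2 and ejects 4; 4 enters row 1 and ejects 3. So w(3) = 3. P is now [[4], [6]].
Step i=2: Q has 2 at row 2, column 1; remove 6 from row 2 of P and reverse-bump: 6 enters row 1 and ejects 4. So w(2) = 4. P is now [[6]].
Step i=1: Q has 1 at row 1, column 1; remove that cell from P, ejecting 6. So w(1) = 6. P is now [].

So w = 6 4 3 5 2 1.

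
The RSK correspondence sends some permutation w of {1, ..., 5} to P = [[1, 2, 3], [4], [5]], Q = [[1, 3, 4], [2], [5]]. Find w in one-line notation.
Reverse the RSK construction: for i from n down to 1, find the cell of Q containing i, remove the entry at that cell from P, and reverse-bump it up through P; the value ejected from row 1 is w(i).

Step i=5: Q has 5 at row 3, column 1; remove 5 from row 3 of P and reverse-bump: 5 enters row 2 and ejects 4; 4 enters row 1 and ejects 3. So w(5) = 3. P is now [[1, 2, 4], [5]].
Step i=4: Q has 4 at row 1, column 3; remove that cell from P, ejecting 4. So w(4) = 4. P is now [[1, 2], [5]].
Step i=3: Q has 3 at row 1, column 2; remove that cell from P, ejecting 2. So w(3) = 2. P is now [[1], [5]].
Step i=2: Q has 2 at row 2, column 1; remove 5 from row 2 of P and reverse-bump: 5 enters row 1 and ejects 1. So w(2) = 1. P is now [[5]].
Step i=1: Q has 1 at row 1, column 1; remove that cell from P, ejecting 5. So w(1) = 5. P is now [].

So w = 5 1 2 4 3.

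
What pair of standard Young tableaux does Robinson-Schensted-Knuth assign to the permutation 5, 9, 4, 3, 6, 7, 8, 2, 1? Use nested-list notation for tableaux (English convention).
Insert each entry of the permutation into P by Schensted row insertion, recording in Q the position of each new cell.

After inserting 5: P = [[5]].
After inserting 9: P = [[5, 9]].
After inserting 4: P = [[4, 9], [5]].
After inserting 3: P = [[3, 9], [4], [5]].
After inserting 6: P = [[3, 6], [4, 9], [5]].
After inserting 7: P = [[3, 6, 7], [4, 9], [5]].
After inserting 8: P = [[3, 6, 7, 8], [4, 9], [5]].
After inserting 2: P = [[2, 6, 7, 8], [3, 9], [4], [5]].
After inserting 1: P = [[1, 6, 7, 8], [2, 9], [3], [4], [5]].

So P = [[1, 6, 7, 8], [2, 9], [3], [4], [5]], Q = [[1, 2, 6, 7], [3, 5], [4], [8], [9]].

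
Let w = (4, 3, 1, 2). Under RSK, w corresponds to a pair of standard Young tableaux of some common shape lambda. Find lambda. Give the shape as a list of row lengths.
Row-insert each entry into an empty tableau.

After inserting 4: P = [[4]].
After inserting 3: P = [[3], [4]].
After inserting 1: P = [[1], [3], [4]].
After inserting 2: P = [[1, 2], [3], [4]].

The final insertion tableau P = [[1, 2], [3], [4]] has shape [2, 1, 1].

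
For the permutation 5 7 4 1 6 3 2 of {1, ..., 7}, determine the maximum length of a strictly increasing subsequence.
2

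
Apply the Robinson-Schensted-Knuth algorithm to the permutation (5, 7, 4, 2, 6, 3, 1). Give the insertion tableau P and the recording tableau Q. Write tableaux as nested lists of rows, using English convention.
Insert each entry of the permutation into P by Schensted row insertion, recording in Q the position of each new cell.

Insert 5: appended to row 1. P = [[5]], Q = [[1]].
Insert 7: appended to row 1. P = [[5, 7]], Q = [[1, 2]].
Insert 4: 4 bumps 5 from row 1; 5 starts row 2. P = [[4, 7], [5]], Q = [[1, 2], [3]].
Insert 2: 2 bumps 4 from row 1; 4 bumps 5 from row 2; 5 starts row 3. P = [[2, 7], [4], [5]], Q = [[1, 2], [3], [4]].
Insert 6: 6 bumps 7 from row 1; 7 appends to row 2. P = [[2, 6], [4, 7], [5]], Q = [[1, 2], [3, 5], [4]].
Insert 3: 3 bumps 6 from row 1; 6 bumps 7 from row 2; 7 appends to row 3. P = [[2, 3], [4, 6], [5, 7]], Q = [[1, 2], [3, 5], [4, 6]].
Insert 1: 1 bumps 2 from row 1; 2 bumps 4 from row 2; 4 bumps 5 from row 3; 5 starts row 4. P = [[1, 3], [2, 6], [4, 7], [5]], Q = [[1, 2], [3, 5], [4, 6], [7]].

So P = [[1, 3], [2, 6], [4, 7], [5]], Q = [[1, 2], [3, 5], [4, 6], [7]].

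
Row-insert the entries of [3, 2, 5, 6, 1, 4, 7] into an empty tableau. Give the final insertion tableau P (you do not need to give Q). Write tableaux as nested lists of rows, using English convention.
Insert 3: appended to row 1. P = [[3]].
Insert 2: 2 bumps 3 from row 1; 3 starts row 2. P = [[2], [3]].
Insert 5: appended to row 1. P = [[2, 5], [3]].
Insert 6: appended to row 1. P = [[2, 5, 6], [3]].
Insert 1: 1 bumps 2 from row 1; 2 bumps 3 from row 2; 3 starts row 3. P = [[1, 5, 6], [2], [3]].
Insert 4: 4 bumps 5 from row 1; 5 appends to row 2. P = [[1, 4, 6], [2, 5], [3]].
Insert 7: appended to row 1. P = [[1, 4, 6, 7], [2, 5], [3]].

So P = [[1, 4, 6, 7], [2, 5], [3]].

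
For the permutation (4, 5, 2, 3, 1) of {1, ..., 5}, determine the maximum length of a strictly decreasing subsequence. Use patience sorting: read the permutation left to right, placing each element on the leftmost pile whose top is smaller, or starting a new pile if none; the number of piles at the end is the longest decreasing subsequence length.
3

4: new pile. tops = [4]
5: onto pile 1 (replacing 4). tops = [5]
2: new pile. tops = [5, 2]
3: onto pile 2 (replacing 2). tops = [5, 3]
1: new pile. tops = [5, 3, 1]

3 piles, so the longest decreasing subsequence has length 3.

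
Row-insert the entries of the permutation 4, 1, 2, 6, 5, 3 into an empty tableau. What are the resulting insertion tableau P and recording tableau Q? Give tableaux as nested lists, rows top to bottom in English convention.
P = [[1, 2, 3], [4, 5], [6]], Q = [[1, 3, 4], [2, 5], [6]]

Insert each entry of the permutation into P by Schensted row insertion, recording in Q the position of each new cell.

Insert 4: appended to row 1. P = [[4]].
Insert 1: 1 bumps 4 from row 1; 4 starts row 2. P = [[1], [4]].
Insert 2: appended to row 1. P = [[1, 2], [4]].
Insert 6: appended to row 1. P = [[1, 2, 6], [4]].
Insert 5: 5 bumps 6 from row 1; 6 appends to row 2. P = [[1, 2, 5], [4, 6]].
Insert 3: 3 bumps 5 from row 1; 5 bumps 6 from row 2; 6 starts row 3. P = [[1, 2, 3], [4, 5], [6]].

So P = [[1, 2, 3], [4, 5], [6]], Q = [[1, 3, 4], [2, 5], [6]].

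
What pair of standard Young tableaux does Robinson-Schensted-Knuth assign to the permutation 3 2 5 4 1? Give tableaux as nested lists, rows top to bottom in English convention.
Insert each entry of the permutation into P by Schensted row insertion, recording in Q the position of each new cell.

Insert 3: appended to row 1. P = [[3]].
Insert 2: 2 bumps 3 from row 1; 3 starts row 2. P = [[2], [3]].
Insert 5: appended to row 1. P = [[2, 5], [3]].
Insert 4: 4 bumps 5 from row 1; 5 appends to row 2. P = [[2, 4], [3, 5]].
Insert 1: 1 bumps 2 from row 1; 2 bumps 3 from row 2; 3 starts row 3. P = [[1, 4], [2, 5], [3]].

So P = [[1, 4], [2, 5], [3]], Q = [[1, 3], [2, 4], [5]].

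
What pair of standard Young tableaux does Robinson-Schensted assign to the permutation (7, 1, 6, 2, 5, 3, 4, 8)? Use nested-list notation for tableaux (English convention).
Insert each entry of the permutation into P by Schensted row insertion, recording in Q the position of each new cell.

After inserting 7: P = [[7]].
After inserting 1: P = [[1], [7]].
After inserting 6: P = [[1, 6], [7]].
After inserting 2: P = [[1, 2], [6], [7]].
After inserting 5: P = [[1, 2, 5], [6], [7]].
After inserting 3: P = [[1, 2, 3], [5], [6], [7]].
After inserting 4: P = [[1, 2, 3, 4], [5], [6], [7]].
After inserting 8: P = [[1, 2, 3, 4, 8], [5], [6], [7]].

So P = [[1, 2, 3, 4, 8], [5], [6], [7]], Q = [[1, 3, 5, 7, 8], [2], [4], [6]].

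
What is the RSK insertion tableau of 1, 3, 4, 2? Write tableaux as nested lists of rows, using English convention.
P = [[1, 2, 4], [3]]

Insert 1: appended to row 1. P = [[1]].
Insert 3: appended to row 1. P = [[1, 3]].
Insert 4: appended to row 1. P = [[1, 3, 4]].
Insert 2: 2 bumps 3 from row 1; 3 starts row 2. P = [[1, 2, 4], [3]].

So P = [[1, 2, 4], [3]].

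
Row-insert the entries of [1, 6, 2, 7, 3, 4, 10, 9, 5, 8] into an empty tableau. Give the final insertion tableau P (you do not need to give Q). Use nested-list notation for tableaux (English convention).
P = [[1, 2, 3, 4, 5, 8], [6, 7, 9], [10]]

Insert 1: appended to row 1. P = [[1]].
Insert 6: appended to row 1. P = [[1, 6]].
Insert 2: 2 bumps 6 from row 1; 6 starts row 2. P = [[1, 2], [6]].
Insert 7: appended to row 1. P = [[1, 2, 7], [6]].
Insert 3: 3 bumps 7 from row 1; 7 appends to row 2. P = [[1, 2, 3], [6, 7]].
Insert 4: appended to row 1. P = [[1, 2, 3, 4], [6, 7]].
Insert 10: appended to row 1. P = [[1, 2, 3, 4, 10], [6, 7]].
Insert 9: 9 bumps 10 from row 1; 10 appends to row 2. P = [[1, 2, 3, 4, 9], [6, 7, 10]].
Insert 5: 5 bumps 9 from row 1; 9 bumps 10 from row 2; 10 starts row 3. P = [[1, 2, 3, 4, 5], [6, 7, 9], [10]].
Insert 8: appended to row 1. P = [[1, 2, 3, 4, 5, 8], [6, 7, 9], [10]].

So P = [[1, 2, 3, 4, 5, 8], [6, 7, 9], [10]].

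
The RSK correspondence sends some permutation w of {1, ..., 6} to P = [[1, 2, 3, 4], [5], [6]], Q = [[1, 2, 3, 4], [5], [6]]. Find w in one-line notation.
1 2 3 6 5 4

Reverse the RSK construction: for i from n down to 1, find the cell of Q containing i, remove the entry at that cell from P, and reverse-bump it up through P; the value ejected from row 1 is w(i).

Step i=6: Q has 6 at row 3, column 1; remove 6 from row 3 of P and reverse-bump: 6 enters row 2 and ejects 5; 5 enters row 1 and ejects 4. So w(6) = 4. P is now [[1, 2, 3, 5], [6]].
Step i=5: Q has 5 at row 2, column 1; remove 6 from row 2 of P and reverse-bump: 6 enters row 1 and ejects 5. So w(5) = 5. P is now [[1, 2, 3, 6]].
Step i=4: Q has 4 at row 1, column 4; remove that cell from P, ejecting 6. So w(4) = 6. P is now [[1, 2, 3]].
Step i=3: Q has 3 at row 1, column 3; remove that cell from P, ejecting 3. So w(3) = 3. P is now [[1, 2]].
Step i=2: Q has 2 at row 1, column 2; remove that cell from P, ejecting 2. So w(2) = 2. P is now [[1]].
Step i=1: Q has 1 at row 1, column 1; remove that cell from P, ejecting 1. So w(1) = 1. P is now [].

So w = 1 2 3 6 5 4.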